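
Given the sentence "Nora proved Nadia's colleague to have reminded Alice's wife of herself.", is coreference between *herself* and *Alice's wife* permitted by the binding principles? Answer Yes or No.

*herself* is a reflexive; Principle A requires it to be bound within its binding domain — the clause headed by 'reminded'.
— Alice's wife: object of the clause headed by 'reminded'; c-commands the reflexive within its binding domain — allowed (Principle A).

Yes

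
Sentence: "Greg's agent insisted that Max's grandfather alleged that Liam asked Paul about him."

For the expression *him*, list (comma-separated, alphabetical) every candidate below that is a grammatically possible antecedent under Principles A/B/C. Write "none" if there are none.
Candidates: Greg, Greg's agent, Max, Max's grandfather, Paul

*him* is a pronoun; Principle B requires it to be free in its binding domain — the clause headed by 'asked'.
— Greg: possessor inside the subject DP of the matrix clause; does not c-command the pronoun — Principle B does not apply; allowed.
— Greg's agent: subject of the matrix clause; c-commands the pronoun but lies outside its binding domain — allowed.
— Max: possessor inside the subject DP of the clause headed by 'alleged'; does not c-command the pronoun — Principle B does not apply; allowed.
— Max's grandfather: subject of the clause headed by 'alleged'; c-commands the pronoun but lies outside its binding domain — allowed.
— Paul: object of the clause headed by 'asked'; c-commands the pronoun within its binding domain — blocked (Principle B).

Greg, Greg's agent, Max, Max's grandfather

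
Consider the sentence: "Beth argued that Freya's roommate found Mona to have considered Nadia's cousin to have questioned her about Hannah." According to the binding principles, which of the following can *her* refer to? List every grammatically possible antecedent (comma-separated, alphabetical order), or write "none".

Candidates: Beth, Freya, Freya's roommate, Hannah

Beth, Freya, Freya's roommate

*her* is a pronoun; Principle B requires it to be free in its binding domain — the clause headed by 'questioned'.
— Beth: subject of the matrix clause; c-commands the pronoun but lies outside its binding domain — allowed.
— Freya: possessor inside the subject DP of the clause headed by 'found'; does not c-command the pronoun — Principle B does not apply; allowed.
— Freya's roommate: subject of the clause headed by 'found'; c-commands the pronoun but lies outside its binding domain — allowed.
— Hannah: second object of the clause headed by 'questioned'; is c-commanded by the pronoun; coreference would bind this R-expression — blocked (Principle C).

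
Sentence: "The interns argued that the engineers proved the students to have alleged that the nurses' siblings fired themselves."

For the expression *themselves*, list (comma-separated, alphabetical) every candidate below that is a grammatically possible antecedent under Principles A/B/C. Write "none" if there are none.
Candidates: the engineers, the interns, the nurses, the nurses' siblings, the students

the nurses' siblings

*themselves* is a reflexive; Principle A requires it to be bound within its binding domain — the clause headed by 'fired'.
— the engineers: subject of the clause headed by 'proved'; c-commands the reflexive but lies outside its binding domain — cannot bind it (Principle A).
— the interns: subject of the matrix clause; c-commands the reflexive but lies outside its binding domain — cannot bind it (Principle A).
— the nurses: possessor inside the subject DP of the clause headed by 'fired'; does not c-command the reflexive — cannot bind it (Principle A).
— the nurses' siblings: subject of the clause headed by 'fired'; c-commands the reflexive within its binding domain — allowed (Principle A).
— the students: subject of the clause headed by 'alleged'; c-commands the reflexive but lies outside its binding domain — cannot bind it (Principle A).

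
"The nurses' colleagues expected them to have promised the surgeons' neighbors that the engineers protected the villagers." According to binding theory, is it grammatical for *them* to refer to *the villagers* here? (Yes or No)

No

*the villagers* is an R-expression; Principle C requires it to be free (not bound by any c-commanding expression).
— them: subject of the clause headed by 'promised'; the pronoun c-commands the R-expression — coreference blocked (Principle C).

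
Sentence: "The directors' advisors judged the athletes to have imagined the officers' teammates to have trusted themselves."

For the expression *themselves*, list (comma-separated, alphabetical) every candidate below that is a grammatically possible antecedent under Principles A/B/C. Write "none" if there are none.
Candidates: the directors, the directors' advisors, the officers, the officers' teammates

the officers' teammates

*themselves* is a reflexive; Principle A requires it to be bound within its binding domain — the clause headed by 'trusted'.
— the directors: possessor inside the subject DP of the matrix clause; does not c-command the reflexive — cannot bind it (Principle A).
— the directors' advisors: subject of the matrix clause; c-commands the reflexive but lies outside its binding domain — cannot bind it (Principle A).
— the officers: possessor inside the subject DP of the clause headed by 'trusted'; does not c-command the reflexive — cannot bind it (Principle A).
— the officers' teammates: subject of the clause headed by 'trusted'; c-commands the reflexive within its binding domain — allowed (Principle A).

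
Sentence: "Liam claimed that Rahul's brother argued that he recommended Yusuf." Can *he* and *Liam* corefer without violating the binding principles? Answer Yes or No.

*Liam* is an R-expression; Principle C requires it to be free (not bound by any c-commanding expression).
— he: subject of the clause headed by 'recommended'; the pronoun does not c-command the R-expression — coreference allowed.

Yes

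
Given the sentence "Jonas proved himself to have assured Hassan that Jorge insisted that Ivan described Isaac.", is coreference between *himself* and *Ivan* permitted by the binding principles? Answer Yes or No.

*himself* is a reflexive; Principle A requires it to be bound within its binding domain — the matrix clause.
— Ivan: subject of the clause headed by 'described'; does not c-command the reflexive — cannot bind it (Principle A).

No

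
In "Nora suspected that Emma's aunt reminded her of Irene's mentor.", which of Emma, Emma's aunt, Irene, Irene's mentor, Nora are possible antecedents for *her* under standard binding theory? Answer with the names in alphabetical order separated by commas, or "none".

*her* is a pronoun; Principle B requires it to be free in its binding domain — the clause headed by 'reminded'.
— Emma: possessor inside the subject DP of the clause headed by 'reminded'; does not c-command the pronoun — Principle B does not apply; allowed.
— Emma's aunt: subject of the clause headed by 'reminded'; c-commands the pronoun within its binding domain — blocked (Principle B).
— Irene: possessor inside the second object DP of the clause headed by 'reminded'; is c-commanded by the pronoun; coreference would bind this R-expression — blocked (Principle C).
— Irene's mentor: second object of the clause headed by 'reminded'; is c-commanded by the pronoun; coreference would bind this R-expression — blocked (Principle C).
— Nora: subject of the matrix clause; c-commands the pronoun but lies outside its binding domain — allowed.

Emma, Nora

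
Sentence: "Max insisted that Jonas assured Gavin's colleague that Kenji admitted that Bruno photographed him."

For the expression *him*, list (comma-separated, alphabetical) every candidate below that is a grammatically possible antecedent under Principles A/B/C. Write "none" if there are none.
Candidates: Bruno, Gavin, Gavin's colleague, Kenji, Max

*him* is a pronoun; Principle B requires it to be free in its binding domain — the clause headed by 'photographed'.
— Bruno: subject of the clause headed by 'photographed'; c-commands the pronoun within its binding domain — blocked (Principle B).
— Gavin: possessor inside the object DP of the clause headed by 'assured'; does not c-command the pronoun — Principle B does not apply; allowed.
— Gavin's colleague: object of the clause headed by 'assured'; c-commands the pronoun but lies outside its binding domain — allowed.
— Kenji: subject of the clause headed by 'admitted'; c-commands the pronoun but lies outside its binding domain — allowed.
— Max: subject of the matrix clause; c-commands the pronoun but lies outside its binding domain — allowed.

Gavin, Gavin's colleague, Kenji, Max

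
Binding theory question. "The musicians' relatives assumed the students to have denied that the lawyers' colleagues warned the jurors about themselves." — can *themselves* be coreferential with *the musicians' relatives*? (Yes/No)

No

*themselves* is a reflexive; Principle A requires it to be bound within its binding domain — the clause headed by 'warned'.
— the musicians' relatives: subject of the matrix clause; c-commands the reflexive but lies outside its binding domain — cannot bind it (Principle A).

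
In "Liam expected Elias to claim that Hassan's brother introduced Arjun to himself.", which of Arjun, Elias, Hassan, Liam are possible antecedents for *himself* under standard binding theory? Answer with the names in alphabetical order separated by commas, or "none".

*himself* is a reflexive; Principle A requires it to be bound within its binding domain — the clause headed by 'introduced'.
— Arjun: object of the clause headed by 'introduced'; c-commands the reflexive within its binding domain — allowed (Principle A).
— Elias: subject of the clause headed by 'claim'; c-commands the reflexive but lies outside its binding domain — cannot bind it (Principle A).
— Hassan: possessor inside the subject DP of the clause headed by 'introduced'; does not c-command the reflexive — cannot bind it (Principle A).
— Liam: subject of the matrix clause; c-commands the reflexive but lies outside its binding domain — cannot bind it (Principle A).

Arjun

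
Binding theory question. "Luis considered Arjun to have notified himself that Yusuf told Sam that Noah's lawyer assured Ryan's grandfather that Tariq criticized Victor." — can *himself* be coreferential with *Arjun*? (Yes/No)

Yes

*himself* is a reflexive; Principle A requires it to be bound within its binding domain — the clause headed by 'notified'.
— Arjun: subject of the clause headed by 'notified'; c-commands the reflexive within its binding domain — allowed (Principle A).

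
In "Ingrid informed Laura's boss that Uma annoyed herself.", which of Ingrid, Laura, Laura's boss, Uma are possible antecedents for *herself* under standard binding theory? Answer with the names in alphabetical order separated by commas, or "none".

Uma

*herself* is a reflexive; Principle A requires it to be bound within its binding domain — the clause headed by 'annoyed'.
— Ingrid: subject of the matrix clause; c-commands the reflexive but lies outside its binding domain — cannot bind it (Principle A).
— Laura: possessor inside the object DP of the matrix clause; does not c-command the reflexive — cannot bind it (Principle A).
— Laura's boss: object of the matrix clause; c-commands the reflexive but lies outside its binding domain — cannot bind it (Principle A).
— Uma: subject of the clause headed by 'annoyed'; c-commands the reflexive within its binding domain — allowed (Principle A).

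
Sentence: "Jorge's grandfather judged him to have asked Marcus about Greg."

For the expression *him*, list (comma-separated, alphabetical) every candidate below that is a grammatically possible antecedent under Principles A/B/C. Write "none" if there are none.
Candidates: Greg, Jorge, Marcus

Jorge

*him* is a pronoun; Principle B requires it to be free in its binding domain — the matrix clause.
— Greg: second object of the clause headed by 'asked'; is c-commanded by the pronoun; coreference would bind this R-expression — blocked (Principle C).
— Jorge: possessor inside the subject DP of the matrix clause; does not c-command the pronoun — Principle B does not apply; allowed.
— Marcus: object of the clause headed by 'asked'; is c-commanded by the pronoun; coreference would bind this R-expression — blocked (Principle C).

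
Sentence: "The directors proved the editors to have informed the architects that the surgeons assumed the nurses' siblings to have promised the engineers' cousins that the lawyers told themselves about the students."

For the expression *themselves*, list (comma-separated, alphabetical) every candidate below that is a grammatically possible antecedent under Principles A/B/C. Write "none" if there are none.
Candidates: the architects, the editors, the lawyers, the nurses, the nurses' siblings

*themselves* is a reflexive; Principle A requires it to be bound within its binding domain — the clause headed by 'told'.
— the architects: object of the clause headed by 'informed'; c-commands the reflexive but lies outside its binding domain — cannot bind it (Principle A).
— the editors: subject of the clause headed by 'informed'; c-commands the reflexive but lies outside its binding domain — cannot bind it (Principle A).
— the lawyers: subject of the clause headed by 'told'; c-commands the reflexive within its binding domain — allowed (Principle A).
— the nurses: possessor inside the subject DP of the clause headed by 'promised'; does not c-command the reflexive — cannot bind it (Principle A).
— the nurses' siblings: subject of the clause headed by 'promised'; c-commands the reflexive but lies outside its binding domain — cannot bind it (Principle A).

the lawyers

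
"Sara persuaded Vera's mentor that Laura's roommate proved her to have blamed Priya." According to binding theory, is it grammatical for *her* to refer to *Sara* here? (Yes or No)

*Sara* is an R-expression; Principle C requires it to be free (not bound by any c-commanding expression).
— her: subject of the clause headed by 'blamed'; the pronoun does not c-command the R-expression — coreference allowed.

Yes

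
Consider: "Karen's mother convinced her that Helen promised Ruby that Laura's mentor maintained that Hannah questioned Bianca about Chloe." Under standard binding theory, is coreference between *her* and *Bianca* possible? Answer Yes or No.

No

*Bianca* is an R-expression; Principle C requires it to be free (not bound by any c-commanding expression).
— her: object of the matrix clause; the pronoun c-commands the R-expression — coreference blocked (Principle C).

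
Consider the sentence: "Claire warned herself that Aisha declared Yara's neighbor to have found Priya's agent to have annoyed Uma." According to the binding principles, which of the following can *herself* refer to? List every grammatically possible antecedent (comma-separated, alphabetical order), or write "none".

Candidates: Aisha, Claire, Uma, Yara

Claire

*herself* is a reflexive; Principle A requires it to be bound within its binding domain — the matrix clause.
— Aisha: subject of the clause headed by 'declared'; does not c-command the reflexive — cannot bind it (Principle A).
— Claire: subject of the matrix clause; c-commands the reflexive within its binding domain — allowed (Principle A).
— Uma: object of the clause headed by 'annoyed'; does not c-command the reflexive — cannot bind it (Principle A).
— Yara: possessor inside the subject DP of the clause headed by 'found'; does not c-command the reflexive — cannot bind it (Principle A).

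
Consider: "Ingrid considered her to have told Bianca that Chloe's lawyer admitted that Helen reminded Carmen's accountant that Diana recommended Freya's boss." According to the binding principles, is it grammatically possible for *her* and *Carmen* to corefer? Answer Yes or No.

No

*her* is a pronoun; Principle B requires it to be free in its binding domain — the matrix clause.
— Carmen: possessor inside the object DP of the clause headed by 'reminded'; is c-commanded by the pronoun; coreference would bind this R-expression — blocked (Principle C).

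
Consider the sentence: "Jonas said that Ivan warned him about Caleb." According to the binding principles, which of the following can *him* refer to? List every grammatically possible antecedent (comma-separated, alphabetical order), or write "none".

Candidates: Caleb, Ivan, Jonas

Jonas

*him* is a pronoun; Principle B requires it to be free in its binding domain — the clause headed by 'warned'.
— Caleb: second object of the clause headed by 'warned'; is c-commanded by the pronoun; coreference would bind this R-expression — blocked (Principle C).
— Ivan: subject of the clause headed by 'warned'; c-commands the pronoun within its binding domain — blocked (Principle B).
— Jonas: subject of the matrix clause; c-commands the pronoun but lies outside its binding domain — allowed.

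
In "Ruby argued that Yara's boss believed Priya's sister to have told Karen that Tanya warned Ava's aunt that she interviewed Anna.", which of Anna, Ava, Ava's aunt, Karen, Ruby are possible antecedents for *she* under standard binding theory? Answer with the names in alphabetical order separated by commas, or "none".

*she* is a pronoun; Principle B requires it to be free in its binding domain — the clause headed by 'interviewed'.
— Anna: object of the clause headed by 'interviewed'; is c-commanded by the pronoun; coreference would bind this R-expression — blocked (Principle C).
— Ava: possessor inside the object DP of the clause headed by 'warned'; does not c-command the pronoun — Principle B does not apply; allowed.
— Ava's aunt: object of the clause headed by 'warned'; c-commands the pronoun but lies outside its binding domain — allowed.
— Karen: object of the clause headed by 'told'; c-commands the pronoun but lies outside its binding domain — allowed.
— Ruby: subject of the matrix clause; c-commands the pronoun but lies outside its binding domain — allowed.

Ava, Ava's aunt, Karen, Ruby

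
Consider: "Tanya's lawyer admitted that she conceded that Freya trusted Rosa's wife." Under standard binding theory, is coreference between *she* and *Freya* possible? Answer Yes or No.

No

*Freya* is an R-expression; Principle C requires it to be free (not bound by any c-commanding expression).
— she: subject of the clause headed by 'conceded'; the pronoun c-commands the R-expression — coreference blocked (Principle C).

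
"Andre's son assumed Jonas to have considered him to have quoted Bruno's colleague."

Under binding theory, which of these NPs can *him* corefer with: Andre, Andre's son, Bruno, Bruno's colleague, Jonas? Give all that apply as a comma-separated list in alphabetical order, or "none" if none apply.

*him* is a pronoun; Principle B requires it to be free in its binding domain — the clause headed by 'considered'.
— Andre: possessor inside the subject DP of the matrix clause; does not c-command the pronoun — Principle B does not apply; allowed.
— Andre's son: subject of the matrix clause; c-commands the pronoun but lies outside its binding domain — allowed.
— Bruno: possessor inside the object DP of the clause headed by 'quoted'; is c-commanded by the pronoun; coreference would bind this R-expression — blocked (Principle C).
— Bruno's colleague: object of the clause headed by 'quoted'; is c-commanded by the pronoun; coreference would bind this R-expression — blocked (Principle C).
— Jonas: subject of the clause headed by 'considered'; c-commands the pronoun within its binding domain — blocked (Principle B).

Andre, Andre's son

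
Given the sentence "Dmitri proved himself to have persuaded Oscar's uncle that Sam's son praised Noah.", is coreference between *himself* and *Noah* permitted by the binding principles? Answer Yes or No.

*himself* is a reflexive; Principle A requires it to be bound within its binding domain — the matrix clause.
— Noah: object of the clause headed by 'praised'; does not c-command the reflexive — cannot bind it (Principle A).

No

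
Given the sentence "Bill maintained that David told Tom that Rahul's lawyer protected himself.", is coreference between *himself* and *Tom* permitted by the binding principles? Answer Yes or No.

*himself* is a reflexive; Principle A requires it to be bound within its binding domain — the clause headed by 'protected'.
— Tom: object of the clause headed by 'told'; c-commands the reflexive but lies outside its binding domain — cannot bind it (Principle A).

No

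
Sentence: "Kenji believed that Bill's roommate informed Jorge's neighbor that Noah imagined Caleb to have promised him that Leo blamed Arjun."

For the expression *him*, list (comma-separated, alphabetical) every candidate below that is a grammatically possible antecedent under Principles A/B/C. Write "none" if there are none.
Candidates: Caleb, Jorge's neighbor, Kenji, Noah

*him* is a pronoun; Principle B requires it to be free in its binding domain — the clause headed by 'promised'.
— Caleb: subject of the clause headed by 'promised'; c-commands the pronoun within its binding domain — blocked (Principle B).
— Jorge's neighbor: object of the clause headed by 'informed'; c-commands the pronoun but lies outside its binding domain — allowed.
— Kenji: subject of the matrix clause; c-commands the pronoun but lies outside its binding domain — allowed.
— Noah: subject of the clause headed by 'imagined'; c-commands the pronoun but lies outside its binding domain — allowed.

Jorge's neighbor, Kenji, Noah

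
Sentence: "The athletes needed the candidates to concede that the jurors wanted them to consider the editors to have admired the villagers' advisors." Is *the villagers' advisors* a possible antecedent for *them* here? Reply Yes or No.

No

*them* is a pronoun; Principle B requires it to be free in its binding domain — the clause headed by 'wanted'.
— the villagers' advisors: object of the clause headed by 'admired'; is c-commanded by the pronoun; coreference would bind this R-expression — blocked (Principle C).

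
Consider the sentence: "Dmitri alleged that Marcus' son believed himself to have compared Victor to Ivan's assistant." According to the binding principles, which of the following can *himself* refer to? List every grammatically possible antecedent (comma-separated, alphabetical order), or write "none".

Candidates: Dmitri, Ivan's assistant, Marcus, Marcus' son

Marcus' son

*himself* is a reflexive; Principle A requires it to be bound within its binding domain — the clause headed by 'believed'.
— Dmitri: subject of the matrix clause; c-commands the reflexive but lies outside its binding domain — cannot bind it (Principle A).
— Ivan's assistant: second object of the clause headed by 'compared'; does not c-command the reflexive — cannot bind it (Principle A).
— Marcus: possessor inside the subject DP of the clause headed by 'believed'; does not c-command the reflexive — cannot bind it (Principle A).
— Marcus' son: subject of the clause headed by 'believed'; c-commands the reflexive within its binding domain — allowed (Principle A).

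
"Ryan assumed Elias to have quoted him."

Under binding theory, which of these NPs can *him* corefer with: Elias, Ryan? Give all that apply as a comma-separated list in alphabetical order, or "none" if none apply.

Ryan

*him* is a pronoun; Principle B requires it to be free in its binding domain — the clause headed by 'quoted'.
— Elias: subject of the clause headed by 'quoted'; c-commands the pronoun within its binding domain — blocked (Principle B).
— Ryan: subject of the matrix clause; c-commands the pronoun but lies outside its binding domain — allowed.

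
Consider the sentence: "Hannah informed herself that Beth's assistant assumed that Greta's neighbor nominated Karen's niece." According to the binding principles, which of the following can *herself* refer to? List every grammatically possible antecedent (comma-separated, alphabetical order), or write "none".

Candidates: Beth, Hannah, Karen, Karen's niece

*herself* is a reflexive; Principle A requires it to be bound within its binding domain — the matrix clause.
— Beth: possessor inside the subject DP of the clause headed by 'assumed'; does not c-command the reflexive — cannot bind it (Principle A).
— Hannah: subject of the matrix clause; c-commands the reflexive within its binding domain — allowed (Principle A).
— Karen: possessor inside the object DP of the clause headed by 'nominated'; does not c-command the reflexive — cannot bind it (Principle A).
— Karen's niece: object of the clause headed by 'nominated'; does not c-command the reflexive — cannot bind it (Principle A).

Hannah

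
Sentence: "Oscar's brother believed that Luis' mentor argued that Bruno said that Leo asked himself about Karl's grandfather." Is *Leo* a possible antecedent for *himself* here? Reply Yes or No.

Yes

*himself* is a reflexive; Principle A requires it to be bound within its binding domain — the clause headed by 'asked'.
— Leo: subject of the clause headed by 'asked'; c-commands the reflexive within its binding domain — allowed (Principle A).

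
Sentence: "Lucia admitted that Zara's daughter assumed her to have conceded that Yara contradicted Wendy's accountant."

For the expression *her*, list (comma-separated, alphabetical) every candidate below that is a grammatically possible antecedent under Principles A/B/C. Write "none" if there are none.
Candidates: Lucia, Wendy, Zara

*her* is a pronoun; Principle B requires it to be free in its binding domain — the clause headed by 'assumed'.
— Lucia: subject of the matrix clause; c-commands the pronoun but lies outside its binding domain — allowed.
— Wendy: possessor inside the object DP of the clause headed by 'contradicted'; is c-commanded by the pronoun; coreference would bind this R-expression — blocked (Principle C).
— Zara: possessor inside the subject DP of the clause headed by 'assumed'; does not c-command the pronoun — Principle B does not apply; allowed.

Lucia, Zara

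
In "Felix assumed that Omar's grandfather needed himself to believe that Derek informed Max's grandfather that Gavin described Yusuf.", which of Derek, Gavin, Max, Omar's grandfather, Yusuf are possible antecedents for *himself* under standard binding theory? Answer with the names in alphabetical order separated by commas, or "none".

Omar's grandfather

*himself* is a reflexive; Principle A requires it to be bound within its binding domain — the clause headed by 'needed'.
— Derek: subject of the clause headed by 'informed'; does not c-command the reflexive — cannot bind it (Principle A).
— Gavin: subject of the clause headed by 'described'; does not c-command the reflexive — cannot bind it (Principle A).
— Max: possessor inside the object DP of the clause headed by 'informed'; does not c-command the reflexive — cannot bind it (Principle A).
— Omar's grandfather: subject of the clause headed by 'needed'; c-commands the reflexive within its binding domain — allowed (Principle A).
— Yusuf: object of the clause headed by 'described'; does not c-command the reflexive — cannot bind it (Principle A).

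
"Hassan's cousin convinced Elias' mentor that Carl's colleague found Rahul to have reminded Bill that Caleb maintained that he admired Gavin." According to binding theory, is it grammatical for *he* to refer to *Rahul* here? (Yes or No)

Yes

*Rahul* is an R-expression; Principle C requires it to be free (not bound by any c-commanding expression).
— he: subject of the clause headed by 'admired'; the pronoun does not c-command the R-expression — coreference allowed.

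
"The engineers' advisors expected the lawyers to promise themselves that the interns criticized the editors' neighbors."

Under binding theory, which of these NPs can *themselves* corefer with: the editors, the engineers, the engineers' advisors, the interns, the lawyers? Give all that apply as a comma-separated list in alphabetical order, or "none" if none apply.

*themselves* is a reflexive; Principle A requires it to be bound within its binding domain — the clause headed by 'promise'.
— the editors: possessor inside the object DP of the clause headed by 'criticized'; does not c-command the reflexive — cannot bind it (Principle A).
— the engineers: possessor inside the subject DP of the matrix clause; does not c-command the reflexive — cannot bind it (Principle A).
— the engineers' advisors: subject of the matrix clause; c-commands the reflexive but lies outside its binding domain — cannot bind it (Principle A).
— the interns: subject of the clause headed by 'criticized'; does not c-command the reflexive — cannot bind it (Principle A).
— the lawyers: subject of the clause headed by 'promise'; c-commands the reflexive within its binding domain — allowed (Principle A).

the lawyers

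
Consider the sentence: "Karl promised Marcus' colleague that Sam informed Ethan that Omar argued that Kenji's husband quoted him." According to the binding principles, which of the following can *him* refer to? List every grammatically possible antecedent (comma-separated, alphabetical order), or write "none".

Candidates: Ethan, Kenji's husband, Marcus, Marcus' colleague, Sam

*him* is a pronoun; Principle B requires it to be free in its binding domain — the clause headed by 'quoted'.
— Ethan: object of the clause headed by 'informed'; c-commands the pronoun but lies outside its binding domain — allowed.
— Kenji's husband: subject of the clause headed by 'quoted'; c-commands the pronoun within its binding domain — blocked (Principle B).
— Marcus: possessor inside the object DP of the matrix clause; does not c-command the pronoun — Principle B does not apply; allowed.
— Marcus' colleague: object of the matrix clause; c-commands the pronoun but lies outside its binding domain — allowed.
— Sam: subject of the clause headed by 'informed'; c-commands the pronoun but lies outside its binding domain — allowed.

Ethan, Marcus, Marcus' colleague, Sam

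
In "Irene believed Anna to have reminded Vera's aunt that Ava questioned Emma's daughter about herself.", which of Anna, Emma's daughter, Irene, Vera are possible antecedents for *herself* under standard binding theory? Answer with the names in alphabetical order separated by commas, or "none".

Emma's daughter

*herself* is a reflexive; Principle A requires it to be bound within its binding domain — the clause headed by 'questioned'.
— Anna: subject of the clause headed by 'reminded'; c-commands the reflexive but lies outside its binding domain — cannot bind it (Principle A).
— Emma's daughter: object of the clause headed by 'questioned'; c-commands the reflexive within its binding domain — allowed (Principle A).
— Irene: subject of the matrix clause; c-commands the reflexive but lies outside its binding domain — cannot bind it (Principle A).
— Vera: possessor inside the object DP of the clause headed by 'reminded'; does not c-command the reflexive — cannot bind it (Principle A).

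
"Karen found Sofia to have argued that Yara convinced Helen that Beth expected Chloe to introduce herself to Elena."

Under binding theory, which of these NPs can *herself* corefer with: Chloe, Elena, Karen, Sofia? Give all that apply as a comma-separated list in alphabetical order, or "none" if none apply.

Chloe

*herself* is a reflexive; Principle A requires it to be bound within its binding domain — the clause headed by 'introduce'.
— Chloe: subject of the clause headed by 'introduce'; c-commands the reflexive within its binding domain — allowed (Principle A).
— Elena: second object of the clause headed by 'introduce'; does not c-command the reflexive — cannot bind it (Principle A).
— Karen: subject of the matrix clause; c-commands the reflexive but lies outside its binding domain — cannot bind it (Principle A).
— Sofia: subject of the clause headed by 'argued'; c-commands the reflexive but lies outside its binding domain — cannot bind it (Principle A).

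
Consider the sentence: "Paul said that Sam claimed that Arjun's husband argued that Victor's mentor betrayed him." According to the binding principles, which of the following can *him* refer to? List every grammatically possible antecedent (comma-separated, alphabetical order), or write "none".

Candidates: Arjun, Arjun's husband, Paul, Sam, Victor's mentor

Arjun, Arjun's husband, Paul, Sam

*him* is a pronoun; Principle B requires it to be free in its binding domain — the clause headed by 'betrayed'.
— Arjun: possessor inside the subject DP of the clause headed by 'argued'; does not c-command the pronoun — Principle B does not apply; allowed.
— Arjun's husband: subject of the clause headed by 'argued'; c-commands the pronoun but lies outside its binding domain — allowed.
— Paul: subject of the matrix clause; c-commands the pronoun but lies outside its binding domain — allowed.
— Sam: subject of the clause headed by 'claimed'; c-commands the pronoun but lies outside its binding domain — allowed.
— Victor's mentor: subject of the clause headed by 'betrayed'; c-commands the pronoun within its binding domain — blocked (Principle B).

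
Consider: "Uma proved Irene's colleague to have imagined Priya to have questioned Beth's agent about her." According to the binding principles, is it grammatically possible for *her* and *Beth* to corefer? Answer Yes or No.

Yes

*her* is a pronoun; Principle B requires it to be free in its binding domain — the clause headed by 'questioned'.
— Beth: possessor inside the object DP of the clause headed by 'questioned'; does not c-command the pronoun — Principle B does not apply; allowed.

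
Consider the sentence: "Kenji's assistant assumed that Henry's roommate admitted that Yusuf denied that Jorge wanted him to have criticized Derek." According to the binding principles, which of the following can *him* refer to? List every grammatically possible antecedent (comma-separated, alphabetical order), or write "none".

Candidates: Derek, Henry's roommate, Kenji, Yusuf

*him* is a pronoun; Principle B requires it to be free in its binding domain — the clause headed by 'wanted'.
— Derek: object of the clause headed by 'criticized'; is c-commanded by the pronoun; coreference would bind this R-expression — blocked (Principle C).
— Henry's roommate: subject of the clause headed by 'admitted'; c-commands the pronoun but lies outside its binding domain — allowed.
— Kenji: possessor inside the subject DP of the matrix clause; does not c-command the pronoun — Principle B does not apply; allowed.
— Yusuf: subject of the clause headed by 'denied'; c-commands the pronoun but lies outside its binding domain — allowed.

Henry's roommate, Kenji, Yusuf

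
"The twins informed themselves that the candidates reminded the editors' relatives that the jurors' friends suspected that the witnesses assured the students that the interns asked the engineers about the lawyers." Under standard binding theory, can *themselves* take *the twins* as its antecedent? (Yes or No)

*themselves* is a reflexive; Principle A requires it to be bound within its binding domain — the matrix clause.
— the twins: subject of the matrix clause; c-commands the reflexive within its binding domain — allowed (Principle A).

Yes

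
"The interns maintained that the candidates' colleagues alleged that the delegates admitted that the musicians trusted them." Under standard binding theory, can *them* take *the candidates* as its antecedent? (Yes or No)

Yes

*them* is a pronoun; Principle B requires it to be free in its binding domain — the clause headed by 'trusted'.
— the candidates: possessor inside the subject DP of the clause headed by 'alleged'; does not c-command the pronoun — Principle B does not apply; allowed.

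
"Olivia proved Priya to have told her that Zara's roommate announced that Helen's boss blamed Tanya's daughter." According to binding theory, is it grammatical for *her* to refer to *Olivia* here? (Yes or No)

*Olivia* is an R-expression; Principle C requires it to be free (not bound by any c-commanding expression).
— her: object of the clause headed by 'told'; the pronoun does not c-command the R-expression — coreference allowed.

Yes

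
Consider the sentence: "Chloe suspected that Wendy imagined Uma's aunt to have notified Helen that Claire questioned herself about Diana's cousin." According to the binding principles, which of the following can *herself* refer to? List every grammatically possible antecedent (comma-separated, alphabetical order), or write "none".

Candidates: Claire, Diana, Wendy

Claire

*herself* is a reflexive; Principle A requires it to be bound within its binding domain — the clause headed by 'questioned'.
— Claire: subject of the clause headed by 'questioned'; c-commands the reflexive within its binding domain — allowed (Principle A).
— Diana: possessor inside the second object DP of the clause headed by 'questioned'; does not c-command the reflexive — cannot bind it (Principle A).
— Wendy: subject of the clause headed by 'imagined'; c-commands the reflexive but lies outside its binding domain — cannot bind it (Principle A).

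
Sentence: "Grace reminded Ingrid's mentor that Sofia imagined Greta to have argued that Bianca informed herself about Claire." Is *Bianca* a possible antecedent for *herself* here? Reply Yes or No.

*herself* is a reflexive; Principle A requires it to be bound within its binding domain — the clause headed by 'informed'.
— Bianca: subject of the clause headed by 'informed'; c-commands the reflexive within its binding domain — allowed (Principle A).

Yes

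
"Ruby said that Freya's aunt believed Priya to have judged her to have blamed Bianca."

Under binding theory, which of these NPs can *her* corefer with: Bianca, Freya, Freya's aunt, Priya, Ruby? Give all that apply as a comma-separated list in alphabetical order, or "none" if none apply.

*her* is a pronoun; Principle B requires it to be free in its binding domain — the clause headed by 'judged'.
— Bianca: object of the clause headed by 'blamed'; is c-commanded by the pronoun; coreference would bind this R-expression — blocked (Principle C).
— Freya: possessor inside the subject DP of the clause headed by 'believed'; does not c-command the pronoun — Principle B does not apply; allowed.
— Freya's aunt: subject of the clause headed by 'believed'; c-commands the pronoun but lies outside its binding domain — allowed.
— Priya: subject of the clause headed by 'judged'; c-commands the pronoun within its binding domain — blocked (Principle B).
— Ruby: subject of the matrix clause; c-commands the pronoun but lies outside its binding domain — allowed.

Freya, Freya's aunt, Ruby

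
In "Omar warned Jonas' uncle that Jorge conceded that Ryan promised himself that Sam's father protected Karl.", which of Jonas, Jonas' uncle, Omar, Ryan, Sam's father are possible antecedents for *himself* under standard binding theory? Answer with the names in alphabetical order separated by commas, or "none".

*himself* is a reflexive; Principle A requires it to be bound within its binding domain — the clause headed by 'promised'.
— Jonas: possessor inside the object DP of the matrix clause; does not c-command the reflexive — cannot bind it (Principle A).
— Jonas' uncle: object of the matrix clause; c-commands the reflexive but lies outside its binding domain — cannot bind it (Principle A).
— Omar: subject of the matrix clause; c-commands the reflexive but lies outside its binding domain — cannot bind it (Principle A).
— Ryan: subject of the clause headed by 'promised'; c-commands the reflexive within its binding domain — allowed (Principle A).
— Sam's father: subject of the clause headed by 'protected'; does not c-command the reflexive — cannot bind it (Principle A).

Ryan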